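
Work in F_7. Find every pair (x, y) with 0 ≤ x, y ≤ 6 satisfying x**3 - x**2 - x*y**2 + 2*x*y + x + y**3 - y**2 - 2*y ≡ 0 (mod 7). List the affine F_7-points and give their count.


Affine F_7-points: {(0, 0), (0, 2), (0, 6), (1, 1), (2, 6), (3, 0), (3, 2), (5, 0), (5, 2), (5, 4), (6, 6)}; count = 11.

For each of the 49 pairs (x, y) ∈ F_7², evaluate f(x, y) mod 7. Record the zeros.
  x = 0: [0↦0, 1↦5, 2↦0, 3↦5, 4↦5, 5↦6, 6↦0]  zeros at y ∈ {0, 2, 6}
  x = 1: [0↦1, 1↦0, 2↦1, 3↦3, 4↦5, 5↦6, 6↦5]  zeros at y ∈ {1}
  x = 2: [0↦6, 1↦6, 2↦6, 3↦5, 4↦2, 5↦3, 6↦0]  zeros at y ∈ {6}
  x = 3: [0↦0, 1↦1, 2↦0, 3↦3, 4↦2, 5↦3, 6↦5]  zeros at y ∈ {0, 2}
  x = 4: [0↦3, 1↦5, 2↦3, 3↦3, 4↦4, 5↦5, 6↦5]  zeros at y ∈ ∅
  x = 5: [0↦0, 1↦3, 2↦0, 3↦4, 4↦0, 5↦1, 6↦6]  zeros at y ∈ {0, 2, 4}
  x = 6: [0↦4, 1↦1, 2↦4, 3↦5, 4↦3, 5↦4, 6↦0]  zeros at y ∈ {6}
Collecting zeros: affine points = {(0, 0), (0, 2), (0, 6), (1, 1), (2, 6), (3, 0), (3, 2), (5, 0), (5, 2), (5, 4), (6, 6)}.
Total count |C(F_7)_aff| = 11.


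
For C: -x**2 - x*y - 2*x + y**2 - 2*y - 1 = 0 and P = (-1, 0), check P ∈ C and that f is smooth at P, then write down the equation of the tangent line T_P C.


Tangent line at P: -y = 0.

Step 1: f(-1, 0) = 0, so P lies on C.
Step 2: partial derivatives
  f_x(x, y) = -2*x - y - 2, f_y(x, y) = -x + 2*y - 2.
  f_x(P) = 0, f_y(P) = -1 (gradient nonzero, so P is smooth).
Step 3: tangent line at P: 0·(x − -1) + -1·(y − 0) = 0.
Expanding: -y = 0.


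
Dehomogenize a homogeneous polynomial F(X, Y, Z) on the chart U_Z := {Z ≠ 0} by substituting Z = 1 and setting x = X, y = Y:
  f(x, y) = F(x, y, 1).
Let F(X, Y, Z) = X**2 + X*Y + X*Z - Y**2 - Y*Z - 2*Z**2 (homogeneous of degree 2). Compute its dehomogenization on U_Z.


f(x, y) = x**2 + x*y + x - y**2 - y - 2

On U_Z we set Z = 1. Each monomial c·X^i·Y^j·Z^k in F becomes c·x^i·y^j·1^k = c·x^i·y^j.
Substituting Z = 1: F(X, Y, 1) = x**2 + x*y + x - y**2 - y - 2.
Note: deg(f) ≤ deg(F) = 2; strict inequality happens when F is divisible by Z (lost terms).


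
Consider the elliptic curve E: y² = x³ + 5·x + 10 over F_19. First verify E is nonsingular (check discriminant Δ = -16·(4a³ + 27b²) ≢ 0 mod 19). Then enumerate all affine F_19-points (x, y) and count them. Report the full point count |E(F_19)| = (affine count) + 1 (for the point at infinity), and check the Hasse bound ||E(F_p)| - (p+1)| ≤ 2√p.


Affine points = {(1, 4), (1, 15), (2, 3), (2, 16), (6, 3), (6, 16), (8, 7), (8, 12), (9, 9), (9, 10), (11, 3), (11, 16), (13, 7), (13, 12), (16, 5), (16, 14), (17, 7), (17, 12), (18, 2), (18, 17)}; affine count = 20; |E(F_19)| = 21.

Discriminant check: Δ ∝ 4a³ + 27b² = 4·5³ + 27·10² = 4·125 + 27·100 ≡ 8 (mod 19). Nonzero ⇒ E is nonsingular.
For each x ∈ F_19, compute rhs = x³ + 5·x + 10 mod 19, then count y ∈ F_19 with y² ≡ rhs.
  x = 0: rhs = 10, matching y values: none (0 points).
  x = 1: rhs = 16, matching y values: 4, 15 (2 points).
  x = 2: rhs = 9, matching y values: 3, 16 (2 points).
  x = 3: rhs = 14, matching y values: none (0 points).
  x = 4: rhs = 18, matching y values: none (0 points).
  x = 5: rhs = 8, matching y values: none (0 points).
  x = 6: rhs = 9, matching y values: 3, 16 (2 points).
  x = 7: rhs = 8, matching y values: none (0 points).
  x = 8: rhs = 11, matching y values: 7, 12 (2 points).
  x = 9: rhs = 5, matching y values: 9, 10 (2 points).
  x = 10: rhs = 15, matching y values: none (0 points).
  x = 11: rhs = 9, matching y values: 3, 16 (2 points).
  x = 12: rhs = 12, matching y values: none (0 points).
  x = 13: rhs = 11, matching y values: 7, 12 (2 points).
  x = 14: rhs = 12, matching y values: none (0 points).
  x = 15: rhs = 2, matching y values: none (0 points).
  x = 16: rhs = 6, matching y values: 5, 14 (2 points).
  x = 17: rhs = 11, matching y values: 7, 12 (2 points).
  x = 18: rhs = 4, matching y values: 2, 17 (2 points).
Total affine count: 20.
Full point count |E(F_19)| = 20 + 1 = 21.
Hasse bound: |21 − (19+1)| = |1| = 1 ≤ 2√19 ≈ 8.7178 ✓.


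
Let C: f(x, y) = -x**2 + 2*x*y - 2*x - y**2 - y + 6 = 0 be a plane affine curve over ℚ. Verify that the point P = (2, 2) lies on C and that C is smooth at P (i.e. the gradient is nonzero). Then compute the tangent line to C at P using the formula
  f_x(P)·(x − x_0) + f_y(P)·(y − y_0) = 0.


Tangent line at P: -2*x - y + 6 = 0.

Step 1: f(2, 2) = 0, so P lies on C.
Step 2: partial derivatives
  f_x(x, y) = -2*x + 2*y - 2, f_y(x, y) = 2*x - 2*y - 1.
  f_x(P) = -2, f_y(P) = -1 (gradient nonzero, so P is smooth).
Step 3: tangent line at P: -2·(x − 2) + -1·(y − 2) = 0.
Expanding: -2*x - y + 6 = 0.


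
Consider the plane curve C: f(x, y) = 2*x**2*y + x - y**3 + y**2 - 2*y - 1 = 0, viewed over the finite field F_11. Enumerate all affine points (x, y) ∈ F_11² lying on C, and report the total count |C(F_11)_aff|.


Affine F_11-points: {(1, 0), (1, 1), (2, 6), (4, 1), (7, 10), (8, 6), (10, 10)}; count = 7.

For each of the 121 pairs (x, y) ∈ F_11², evaluate f(x, y) mod 11. Record the zeros.
  x = 0: [0↦10, 1↦8, 2↦2, 3↦8, 4↦9, 5↦10, 6↦5, 7↦10, 8↦8, 9↦4, 10↦3]  zeros at y ∈ ∅
  x = 1: [0↦0, 1↦0, 2↦7, 3↦4, 4↦7, 5↦10, 6↦7, 7↦3, 8↦3, 9↦1, 10↦2]  zeros at y ∈ {0, 1}
  x = 2: [0↦1, 1↦7, 2↦9, 3↦1, 4↦10, 5↦8, 6↦0, 7↦2, 8↦8, 9↦1, 10↦8]  zeros at y ∈ {6}
  x = 3: [0↦2, 1↦7, 2↦8, 3↦10, 4↦7, 5↦4, 6↦6, 7↦7, 8↦1, 9↦4, 10↦10]  zeros at y ∈ ∅
  x = 4: [0↦3, 1↦0, 2↦4, 3↦9, 4↦9, 5↦9, 6↦3, 7↦7, 8↦4, 9↦10, 10↦8]  zeros at y ∈ {1}
  x = 5: [0↦4, 1↦8, 2↦8, 3↦9, 4↦5, 5↦1, 6↦2, 7↦2, 8↦6, 9↦8, 10↦2]  zeros at y ∈ ∅
  x = 6: [0↦5, 1↦9, 2↦9, 3↦10, 4↦6, 5↦2, 6↦3, 7↦3, 8↦7, 9↦9, 10↦3]  zeros at y ∈ ∅
  x = 7: [0↦6, 1↦3, 2↦7, 3↦1, 4↦1, 5↦1, 6↦6, 7↦10, 8↦7, 9↦2, 10↦0]  zeros at y ∈ {10}
  x = 8: [0↦7, 1↦1, 2↦2, 3↦4, 4↦1, 5↦9, 6↦0, 7↦1, 8↦6, 9↦9, 10↦4]  zeros at y ∈ {6}
  x = 9: [0↦8, 1↦3, 2↦5, 3↦8, 4↦6, 5↦4, 6↦7, 7↦9, 8↦4, 9↦8, 10↦4]  zeros at y ∈ ∅
  x = 10: [0↦9, 1↦9, 2↦5, 3↦2, 4↦5, 5↦8, 6↦5, 7↦1, 8↦1, 9↦10, 10↦0]  zeros at y ∈ {10}
Collecting zeros: affine points = {(1, 0), (1, 1), (2, 6), (4, 1), (7, 10), (8, 6), (10, 10)}.
Total count |C(F_11)_aff| = 7.


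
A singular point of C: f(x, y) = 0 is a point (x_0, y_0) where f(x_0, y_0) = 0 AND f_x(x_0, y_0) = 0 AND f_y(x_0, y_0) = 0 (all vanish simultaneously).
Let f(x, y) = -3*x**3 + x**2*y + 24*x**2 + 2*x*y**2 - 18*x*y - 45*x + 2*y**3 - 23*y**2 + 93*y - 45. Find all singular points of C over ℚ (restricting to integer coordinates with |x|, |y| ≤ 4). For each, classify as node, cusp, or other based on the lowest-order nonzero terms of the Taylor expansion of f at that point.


Singular points: {(3, 3)}; classification: cusp.

Compute partial derivatives:
  f_x = -9*x**2 + 2*x*y + 48*x + 2*y**2 - 18*y - 45.
  f_y = x**2 + 4*x*y - 18*x + 6*y**2 - 46*y + 93.
Scan x_0 ∈ {−4, ..., 4}. For each x_0, f_y(x_0, y) is a polynomial in y; find its integer roots y ∈ {−4, ..., 4}, then test f_x and f at those candidates.
  x = -4: f_y(-4, y) = 6*y**2 - 62*y + 181; no integer root y with |y| ≤ 4.
  x = -3: f_y(-3, y) = 6*y**2 - 58*y + 156; no integer root y with |y| ≤ 4.
  x = -2: f_y(-2, y) = 6*y**2 - 54*y + 133; no integer root y with |y| ≤ 4.
  x = -1: f_y(-1, y) = 6*y**2 - 50*y + 112; no integer root y with |y| ≤ 4.
  x = 0: f_y(0, y) = 6*y**2 - 46*y + 93; no integer root y with |y| ≤ 4.
  x = 1: f_y(1, y) = 6*y**2 - 42*y + 76; no integer root y with |y| ≤ 4.
  x = 2: f_y(2, y) = 6*y**2 - 38*y + 61; no integer root y with |y| ≤ 4.
  x = 3: f_y(3, y) = 6*y**2 - 34*y + 48; vanishes at y ∈ {3}. (3, 3): f_x = 0, f = 0 — SINGULAR.
  x = 4: f_y(4, y) = 6*y**2 - 30*y + 37; no integer root y with |y| ≤ 4.
Only singular point on the grid: (3, 3).
Classify: substitute x = 3 + u, y = 3 + v and expand: f = -3*u**3 + u**2*v + 2*u*v**2 + 2*v**3 + v**2.
No constant or linear terms (consistent with a singular point). Quadratic part: v**2. Cubic part: -3*u**3 + u**2*v + 2*u*v**2 + 2*v**3.
The quadratic part v**2 is a perfect square, so there is a single (double) tangent line v = 0, i.e. y = 3. Restricting the cubic part to that line (v = 0) leaves -3*u**3 ≠ 0, so f is not divisible by v and the branch is v² ≈ 3*u**3 to lowest order — this is a cusp.
Classification: cusp.


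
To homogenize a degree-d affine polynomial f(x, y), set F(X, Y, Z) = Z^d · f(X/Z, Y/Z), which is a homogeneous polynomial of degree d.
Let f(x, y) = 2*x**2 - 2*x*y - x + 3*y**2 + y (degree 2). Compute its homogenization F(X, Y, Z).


F(X, Y, Z) = 2*X**2 - 2*X*Y - X*Z + 3*Y**2 + Y*Z

deg(f) = 2.
Substitute x = X/Z, y = Y/Z into f, then multiply by Z^2.
  monomial 2·x^2·y^0 ↦ 2·X^2·Y^0·Z^0.
  monomial -2·x^1·y^1 ↦ -2·X^1·Y^1·Z^0.
  monomial -1·x^1·y^0 ↦ -1·X^1·Y^0·Z^1.
  monomial 3·x^0·y^2 ↦ 3·X^0·Y^2·Z^0.
  monomial 1·x^0·y^1 ↦ 1·X^0·Y^1·Z^1.
Collecting: F(X, Y, Z) = 2*X**2 - 2*X*Y - X*Z + 3*Y**2 + Y*Z.


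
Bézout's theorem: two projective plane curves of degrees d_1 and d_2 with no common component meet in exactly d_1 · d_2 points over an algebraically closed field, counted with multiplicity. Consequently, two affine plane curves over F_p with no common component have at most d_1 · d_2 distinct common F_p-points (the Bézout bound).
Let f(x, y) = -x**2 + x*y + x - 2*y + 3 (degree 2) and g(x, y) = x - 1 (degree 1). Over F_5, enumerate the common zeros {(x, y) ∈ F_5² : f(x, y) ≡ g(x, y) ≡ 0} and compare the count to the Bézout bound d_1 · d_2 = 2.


Common zeros: {(1, 3)}; count = 1; Bézout bound = 2.

deg(f) = 2, deg(g) = 1, so Bézout bound = 2.
Scan x ∈ F_5. For each x, list the y ∈ F_5 with f(x, y) ≡ 0 and those with g(x, y) ≡ 0 (mod 5); the common zeros in that column are the intersection.
  x = 0: f ≡ 0 at y ∈ {4}; g ≡ 0 at y ∈ ∅; common: ∅.
  x = 1: f ≡ 0 at y ∈ {3}; g ≡ 0 at y ∈ {0, 1, 2, 3, 4}; common: {3}.
  x = 2: f ≡ 0 at y ∈ ∅; g ≡ 0 at y ∈ ∅; common: ∅.
  x = 3: f ≡ 0 at y ∈ {3}; g ≡ 0 at y ∈ ∅; common: ∅.
  x = 4: f ≡ 0 at y ∈ {2}; g ≡ 0 at y ∈ ∅; common: ∅.
Collecting: common zeros = {(1, 3)}, so the count is 1.
Comparison with the Bézout bound: 1 ≤ 2 = deg(f)·deg(g), as expected for curves with no common component (the affine F_5-count falls short of the bound because intersections may lie at infinity, over extension fields, or carry multiplicity).


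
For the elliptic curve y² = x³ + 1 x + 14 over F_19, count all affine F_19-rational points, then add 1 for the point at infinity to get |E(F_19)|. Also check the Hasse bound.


Affine points = {(1, 4), (1, 15), (2, 9), (2, 10), (3, 5), (3, 14), (4, 5), (4, 14), (5, 7), (5, 12), (9, 7), (9, 12), (10, 6), (10, 13), (11, 8), (11, 11), (12, 5), (12, 14), (13, 1), (13, 18), (14, 6), (14, 13), (17, 2), (17, 17)}; affine count = 24; |E(F_19)| = 25.

Discriminant check: Δ ∝ 4a³ + 27b² = 4·1³ + 27·14² = 4·1 + 27·196 ≡ 14 (mod 19). Nonzero ⇒ E is nonsingular.
For each x ∈ F_19, compute rhs = x³ + 1·x + 14 mod 19, then count y ∈ F_19 with y² ≡ rhs.
  x = 0: rhs = 14, matching y values: none (0 points).
  x = 1: rhs = 16, matching y values: 4, 15 (2 points).
  x = 2: rhs = 5, matching y values: 9, 10 (2 points).
  x = 3: rhs = 6, matching y values: 5, 14 (2 points).
  x = 4: rhs = 6, matching y values: 5, 14 (2 points).
  x = 5: rhs = 11, matching y values: 7, 12 (2 points).
  x = 6: rhs = 8, matching y values: none (0 points).
  x = 7: rhs = 3, matching y values: none (0 points).
  x = 8: rhs = 2, matching y values: none (0 points).
  x = 9: rhs = 11, matching y values: 7, 12 (2 points).
  x = 10: rhs = 17, matching y values: 6, 13 (2 points).
  x = 11: rhs = 7, matching y values: 8, 11 (2 points).
  x = 12: rhs = 6, matching y values: 5, 14 (2 points).
  x = 13: rhs = 1, matching y values: 1, 18 (2 points).
  x = 14: rhs = 17, matching y values: 6, 13 (2 points).
  x = 15: rhs = 3, matching y values: none (0 points).
  x = 16: rhs = 3, matching y values: none (0 points).
  x = 17: rhs = 4, matching y values: 2, 17 (2 points).
  x = 18: rhs = 12, matching y values: none (0 points).
Total affine count: 24.
Full point count |E(F_19)| = 24 + 1 = 25.
Hasse bound: |25 − (19+1)| = |5| = 5 ≤ 2√19 ≈ 8.7178 ✓.


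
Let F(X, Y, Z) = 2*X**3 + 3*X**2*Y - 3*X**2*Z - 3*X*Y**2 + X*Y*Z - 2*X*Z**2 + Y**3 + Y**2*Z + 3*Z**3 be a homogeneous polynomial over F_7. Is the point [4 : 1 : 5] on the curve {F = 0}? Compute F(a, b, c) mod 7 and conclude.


F(4,1,5) ≡ 6 (mod 7); P is NOT on the curve.

Evaluate F(4, 1, 5) term-by-term (mod 7).
  2*X**3 ↦ 2·64·1·1 = 128
  3*X**2*Y ↦ 3·16·1·1 = 48
  -3*X**2*Z ↦ -3·16·1·5 = -240
  -3*X*Y**2 ↦ -3·4·1·1 = -12
  X*Y*Z ↦ 1·4·1·5 = 20
  -2*X*Z**2 ↦ -2·4·1·25 = -200
  Y**3 ↦ 1·1·1·1 = 1
  Y**2*Z ↦ 1·1·1·5 = 5
  3*Z**3 ↦ 3·1·1·125 = 375
Sum: F(4, 1, 5) = (128) + (48) + (-240) + (-12) + (20) + (-200) + (1) + (5) + (375) = 125.
Reducing mod 7: 125 ≡ 6 (mod 7).
Since F(a, b, c) ≡ 6 ≠ 0 (mod 7), P does NOT lie on the curve.


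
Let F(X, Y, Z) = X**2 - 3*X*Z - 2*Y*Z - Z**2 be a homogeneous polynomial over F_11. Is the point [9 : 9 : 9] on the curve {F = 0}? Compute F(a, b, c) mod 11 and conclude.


F(9,9,9) ≡ 2 (mod 11); P is NOT on the curve.

Evaluate F(9, 9, 9) term-by-term (mod 11).
  X**2 ↦ 1·81·1·1 = 81
  -3*X*Z ↦ -3·9·1·9 = -243
  -2*Y*Z ↦ -2·1·9·9 = -162
  -Z**2 ↦ -1·1·1·81 = -81
Sum: F(9, 9, 9) = (81) + (-243) + (-162) + (-81) = -405.
Reducing mod 11: -405 ≡ 2 (mod 11).
Since F(a, b, c) ≡ 2 ≠ 0 (mod 11), P does NOT lie on the curve.


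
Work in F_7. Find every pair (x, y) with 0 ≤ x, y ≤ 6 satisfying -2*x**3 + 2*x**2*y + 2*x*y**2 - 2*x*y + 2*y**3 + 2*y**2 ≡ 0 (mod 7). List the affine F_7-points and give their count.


Affine F_7-points: {(0, 0), (0, 6), (1, 6), (2, 4), (5, 1), (5, 6)}; count = 6.

For each of the 49 pairs (x, y) ∈ F_7², evaluate f(x, y) mod 7. Record the zeros.
  x = 0: [0↦0, 1↦4, 2↦3, 3↦2, 4↦6, 5↦6, 6↦0]  zeros at y ∈ {0, 6}
  x = 1: [0↦5, 1↦4, 2↦2, 3↦4, 4↦1, 5↦5, 6↦0]  zeros at y ∈ {6}
  x = 2: [0↦5, 1↦3, 2↦4, 3↦6, 4↦0, 5↦5, 6↦5]  zeros at y ∈ {4}
  x = 3: [0↦2, 1↦3, 2↦4, 3↦3, 4↦5, 5↦1, 6↦3]  zeros at y ∈ ∅
  x = 4: [0↦5, 1↦6, 2↦4, 3↦4, 4↦4, 5↦2, 6↦3]  zeros at y ∈ ∅
  x = 5: [0↦2, 1↦0, 2↦6, 3↦4, 4↦6, 5↦3, 6↦0]  zeros at y ∈ {1, 6}
  x = 6: [0↦2, 1↦1, 2↦5, 3↦5, 4↦6, 5↦6, 6↦3]  zeros at y ∈ ∅
Collecting zeros: affine points = {(0, 0), (0, 6), (1, 6), (2, 4), (5, 1), (5, 6)}.
Total count |C(F_7)_aff| = 6.


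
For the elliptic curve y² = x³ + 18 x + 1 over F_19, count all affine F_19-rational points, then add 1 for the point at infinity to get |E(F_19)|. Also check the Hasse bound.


Affine points = {(0, 1), (0, 18), (1, 1), (1, 18), (2, 8), (2, 11), (3, 5), (3, 14), (4, 2), (4, 17), (5, 8), (5, 11), (8, 7), (8, 12), (12, 8), (12, 11), (13, 0), (15, 6), (15, 13), (18, 1), (18, 18)}; affine count = 21; |E(F_19)| = 22.

Discriminant check: Δ ∝ 4a³ + 27b² = 4·18³ + 27·1² = 4·5832 + 27·1 ≡ 4 (mod 19). Nonzero ⇒ E is nonsingular.
For each x ∈ F_19, compute rhs = x³ + 18·x + 1 mod 19, then count y ∈ F_19 with y² ≡ rhs.
  x = 0: rhs = 1, matching y values: 1, 18 (2 points).
  x = 1: rhs = 1, matching y values: 1, 18 (2 points).
  x = 2: rhs = 7, matching y values: 8, 11 (2 points).
  x = 3: rhs = 6, matching y values: 5, 14 (2 points).
  x = 4: rhs = 4, matching y values: 2, 17 (2 points).
  x = 5: rhs = 7, matching y values: 8, 11 (2 points).
  x = 6: rhs = 2, matching y values: none (0 points).
  x = 7: rhs = 14, matching y values: none (0 points).
  x = 8: rhs = 11, matching y values: 7, 12 (2 points).
  x = 9: rhs = 18, matching y values: none (0 points).
  x = 10: rhs = 3, matching y values: none (0 points).
  x = 11: rhs = 10, matching y values: none (0 points).
  x = 12: rhs = 7, matching y values: 8, 11 (2 points).
  x = 13: rhs = 0, matching y values: 0 (1 points).
  x = 14: rhs = 14, matching y values: none (0 points).
  x = 15: rhs = 17, matching y values: 6, 13 (2 points).
  x = 16: rhs = 15, matching y values: none (0 points).
  x = 17: rhs = 14, matching y values: none (0 points).
  x = 18: rhs = 1, matching y values: 1, 18 (2 points).
Total affine count: 21.
Full point count |E(F_19)| = 21 + 1 = 22.
Hasse bound: |22 − (19+1)| = |2| = 2 ≤ 2√19 ≈ 8.7178 ✓.


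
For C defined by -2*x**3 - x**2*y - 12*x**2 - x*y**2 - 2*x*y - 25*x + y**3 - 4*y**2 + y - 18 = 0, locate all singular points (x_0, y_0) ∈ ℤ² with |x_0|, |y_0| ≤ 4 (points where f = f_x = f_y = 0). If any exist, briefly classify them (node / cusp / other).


Singular points: {(-2, 1)}; classification: node.

Compute partial derivatives:
  f_x = -6*x**2 - 2*x*y - 24*x - y**2 - 2*y - 25.
  f_y = -x**2 - 2*x*y - 2*x + 3*y**2 - 8*y + 1.
Scan x_0 ∈ {−4, ..., 4}. For each x_0, f_y(x_0, y) is a polynomial in y; find its integer roots y ∈ {−4, ..., 4}, then test f_x and f at those candidates.
  x = -4: f_y(-4, y) = 3*y**2 - 7; no integer root y with |y| ≤ 4.
  x = -3: f_y(-3, y) = 3*y**2 - 2*y - 2; no integer root y with |y| ≤ 4.
  x = -2: f_y(-2, y) = 3*y**2 - 4*y + 1; vanishes at y ∈ {1}. (-2, 1): f_x = 0, f = 0 — SINGULAR.
  x = -1: f_y(-1, y) = 3*y**2 - 6*y + 2; no integer root y with |y| ≤ 4.
  x = 0: f_y(0, y) = 3*y**2 - 8*y + 1; no integer root y with |y| ≤ 4.
  x = 1: f_y(1, y) = 3*y**2 - 10*y - 2; no integer root y with |y| ≤ 4.
  x = 2: f_y(2, y) = 3*y**2 - 12*y - 7; no integer root y with |y| ≤ 4.
  x = 3: f_y(3, y) = 3*y**2 - 14*y - 14; no integer root y with |y| ≤ 4.
  x = 4: f_y(4, y) = 3*y**2 - 16*y - 23; no integer root y with |y| ≤ 4.
Only singular point on the grid: (-2, 1).
Classify: substitute x = -2 + u, y = 1 + v and expand: f = -2*u**3 - u**2*v - u**2 - u*v**2 + v**3 + v**2.
No constant or linear terms (consistent with a singular point). Quadratic part: -u**2 + v**2. Cubic part: -2*u**3 - u**2*v - u*v**2 + v**3.
The quadratic part v**2 - u**2 = (v − u)(v + u) splits into two distinct linear factors, so there are two distinct tangent lines y − 1 = ±(x − -2) — this is a node (ordinary double point).
Classification: node.


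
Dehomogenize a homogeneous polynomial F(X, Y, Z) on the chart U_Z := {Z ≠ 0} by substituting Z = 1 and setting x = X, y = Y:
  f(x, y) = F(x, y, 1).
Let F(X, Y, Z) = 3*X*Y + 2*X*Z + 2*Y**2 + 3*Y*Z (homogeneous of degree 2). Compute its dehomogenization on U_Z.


f(x, y) = 3*x*y + 2*x + 2*y**2 + 3*y

On U_Z we set Z = 1. Each monomial c·X^i·Y^j·Z^k in F becomes c·x^i·y^j·1^k = c·x^i·y^j.
Substituting Z = 1: F(X, Y, 1) = 3*x*y + 2*x + 2*y**2 + 3*y.
Note: deg(f) ≤ deg(F) = 2; strict inequality happens when F is divisible by Z (lost terms).


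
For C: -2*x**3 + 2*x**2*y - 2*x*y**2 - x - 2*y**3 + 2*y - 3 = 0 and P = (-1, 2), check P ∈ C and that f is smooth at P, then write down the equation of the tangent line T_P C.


Tangent line at P: -23*x - 12*y + 1 = 0.

Step 1: f(-1, 2) = 0, so P lies on C.
Step 2: partial derivatives
  f_x(x, y) = -6*x**2 + 4*x*y - 2*y**2 - 1, f_y(x, y) = 2*x**2 - 4*x*y - 6*y**2 + 2.
  f_x(P) = -23, f_y(P) = -12 (gradient nonzero, so P is smooth).
Step 3: tangent line at P: -23·(x − -1) + -12·(y − 2) = 0.
Expanding: -23*x - 12*y + 1 = 0.


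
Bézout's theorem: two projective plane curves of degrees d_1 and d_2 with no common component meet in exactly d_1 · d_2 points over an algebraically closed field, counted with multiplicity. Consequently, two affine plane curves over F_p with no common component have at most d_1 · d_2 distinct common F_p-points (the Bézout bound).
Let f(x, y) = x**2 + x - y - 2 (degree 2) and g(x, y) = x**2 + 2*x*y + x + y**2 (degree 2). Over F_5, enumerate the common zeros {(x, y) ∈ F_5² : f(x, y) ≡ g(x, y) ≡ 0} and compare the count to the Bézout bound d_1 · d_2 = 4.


Common zeros: ∅; count = 0; Bézout bound = 4.

deg(f) = 2, deg(g) = 2, so Bézout bound = 4.
Scan x ∈ F_5. For each x, list the y ∈ F_5 with f(x, y) ≡ 0 and those with g(x, y) ≡ 0 (mod 5); the common zeros in that column are the intersection.
  x = 0: f ≡ 0 at y ∈ {3}; g ≡ 0 at y ∈ {0}; common: ∅.
  x = 1: f ≡ 0 at y ∈ {0}; g ≡ 0 at y ∈ {1, 2}; common: ∅.
  x = 2: f ≡ 0 at y ∈ {4}; g ≡ 0 at y ∈ ∅; common: ∅.
  x = 3: f ≡ 0 at y ∈ {0}; g ≡ 0 at y ∈ ∅; common: ∅.
  x = 4: f ≡ 0 at y ∈ {3}; g ≡ 0 at y ∈ {0, 2}; common: ∅.
Collecting: common zeros = ∅, so the count is 0.
Comparison with the Bézout bound: 0 ≤ 4 = deg(f)·deg(g), as expected for curves with no common component (the affine F_5-count falls short of the bound because intersections may lie at infinity, over extension fields, or carry multiplicity).


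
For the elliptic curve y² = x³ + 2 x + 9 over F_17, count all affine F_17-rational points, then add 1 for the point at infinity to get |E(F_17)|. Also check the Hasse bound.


Affine points = {(0, 3), (0, 14), (2, 2), (2, 15), (3, 5), (3, 12), (4, 8), (4, 9), (5, 5), (5, 12), (6, 4), (6, 13), (7, 3), (7, 14), (9, 5), (9, 12), (10, 3), (10, 14), (11, 6), (11, 11)}; affine count = 20; |E(F_17)| = 21.

Discriminant check: Δ ∝ 4a³ + 27b² = 4·2³ + 27·9² = 4·8 + 27·81 ≡ 9 (mod 17). Nonzero ⇒ E is nonsingular.
For each x ∈ F_17, compute rhs = x³ + 2·x + 9 mod 17, then count y ∈ F_17 with y² ≡ rhs.
  x = 0: rhs = 9, matching y values: 3, 14 (2 points).
  x = 1: rhs = 12, matching y values: none (0 points).
  x = 2: rhs = 4, matching y values: 2, 15 (2 points).
  x = 3: rhs = 8, matching y values: 5, 12 (2 points).
  x = 4: rhs = 13, matching y values: 8, 9 (2 points).
  x = 5: rhs = 8, matching y values: 5, 12 (2 points).
  x = 6: rhs = 16, matching y values: 4, 13 (2 points).
  x = 7: rhs = 9, matching y values: 3, 14 (2 points).
  x = 8: rhs = 10, matching y values: none (0 points).
  x = 9: rhs = 8, matching y values: 5, 12 (2 points).
  x = 10: rhs = 9, matching y values: 3, 14 (2 points).
  x = 11: rhs = 2, matching y values: 6, 11 (2 points).
  x = 12: rhs = 10, matching y values: none (0 points).
  x = 13: rhs = 5, matching y values: none (0 points).
  x = 14: rhs = 10, matching y values: none (0 points).
  x = 15: rhs = 14, matching y values: none (0 points).
  x = 16: rhs = 6, matching y values: none (0 points).
Total affine count: 20.
Full point count |E(F_17)| = 20 + 1 = 21.
Hasse bound: |21 − (17+1)| = |3| = 3 ≤ 2√17 ≈ 8.2462 ✓.


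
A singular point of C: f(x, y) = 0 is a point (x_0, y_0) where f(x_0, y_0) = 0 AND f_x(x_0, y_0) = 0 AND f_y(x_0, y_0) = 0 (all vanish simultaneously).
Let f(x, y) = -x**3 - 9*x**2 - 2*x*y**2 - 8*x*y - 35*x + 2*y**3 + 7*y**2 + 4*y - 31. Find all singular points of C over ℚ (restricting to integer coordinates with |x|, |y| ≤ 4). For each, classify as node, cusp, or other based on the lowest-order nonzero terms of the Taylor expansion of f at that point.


Singular points: {(-3, -2)}; classification: cusp.

Compute partial derivatives:
  f_x = -3*x**2 - 18*x - 2*y**2 - 8*y - 35.
  f_y = -4*x*y - 8*x + 6*y**2 + 14*y + 4.
Scan x_0 ∈ {−4, ..., 4}. For each x_0, f_y(x_0, y) is a polynomial in y; find its integer roots y ∈ {−4, ..., 4}, then test f_x and f at those candidates.
  x = -4: f_y(-4, y) = 6*y**2 + 30*y + 36; vanishes at y ∈ {-3, -2}. (-4, -3): f_x = -5 ≠ 0; (-4, -2): f_x = -3 ≠ 0.
  x = -3: f_y(-3, y) = 6*y**2 + 26*y + 28; vanishes at y ∈ {-2}. (-3, -2): f_x = 0, f = 0 — SINGULAR.
  x = -2: f_y(-2, y) = 6*y**2 + 22*y + 20; vanishes at y ∈ {-2}. (-2, -2): f_x = -3 ≠ 0.
  x = -1: f_y(-1, y) = 6*y**2 + 18*y + 12; vanishes at y ∈ {-2, -1}. (-1, -2): f_x = -12 ≠ 0; (-1, -1): f_x = -14 ≠ 0.
  x = 0: f_y(0, y) = 6*y**2 + 14*y + 4; vanishes at y ∈ {-2}. (0, -2): f_x = -27 ≠ 0.
  x = 1: f_y(1, y) = 6*y**2 + 10*y - 4; vanishes at y ∈ {-2}. (1, -2): f_x = -48 ≠ 0.
  x = 2: f_y(2, y) = 6*y**2 + 6*y - 12; vanishes at y ∈ {-2, 1}. (2, -2): f_x = -75 ≠ 0; (2, 1): f_x = -93 ≠ 0.
  x = 3: f_y(3, y) = 6*y**2 + 2*y - 20; vanishes at y ∈ {-2}. (3, -2): f_x = -108 ≠ 0.
  x = 4: f_y(4, y) = 6*y**2 - 2*y - 28; vanishes at y ∈ {-2}. (4, -2): f_x = -147 ≠ 0.
Only singular point on the grid: (-3, -2).
Classify: substitute x = -3 + u, y = -2 + v and expand: f = -u**3 - 2*u*v**2 + 2*v**3 + v**2.
No constant or linear terms (consistent with a singular point). Quadratic part: v**2. Cubic part: -u**3 - 2*u*v**2 + 2*v**3.
The quadratic part v**2 is a perfect square, so there is a single (double) tangent line v = 0, i.e. y = -2. Restricting the cubic part to that line (v = 0) leaves -u**3 ≠ 0, so f is not divisible by v and the branch is v² ≈ u**3 to lowest order — this is a cusp.
Classification: cusp.


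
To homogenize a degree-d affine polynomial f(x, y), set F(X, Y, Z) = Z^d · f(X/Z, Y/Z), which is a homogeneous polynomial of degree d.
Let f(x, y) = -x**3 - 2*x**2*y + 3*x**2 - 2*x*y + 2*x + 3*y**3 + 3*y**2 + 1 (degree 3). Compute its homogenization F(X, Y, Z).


F(X, Y, Z) = -X**3 - 2*X**2*Y + 3*X**2*Z - 2*X*Y*Z + 2*X*Z**2 + 3*Y**3 + 3*Y**2*Z + Z**3

deg(f) = 3.
Substitute x = X/Z, y = Y/Z into f, then multiply by Z^3.
  monomial -1·x^3·y^0 ↦ -1·X^3·Y^0·Z^0.
  monomial -2·x^2·y^1 ↦ -2·X^2·Y^1·Z^0.
  monomial 3·x^2·y^0 ↦ 3·X^2·Y^0·Z^1.
  monomial -2·x^1·y^1 ↦ -2·X^1·Y^1·Z^1.
  monomial 2·x^1·y^0 ↦ 2·X^1·Y^0·Z^2.
  monomial 3·x^0·y^3 ↦ 3·X^0·Y^3·Z^0.
  monomial 3·x^0·y^2 ↦ 3·X^0·Y^2·Z^1.
  monomial 1·x^0·y^0 ↦ 1·X^0·Y^0·Z^3.
Collecting: F(X, Y, Z) = -X**3 - 2*X**2*Y + 3*X**2*Z - 2*X*Y*Z + 2*X*Z**2 + 3*Y**3 + 3*Y**2*Z + Z**3.


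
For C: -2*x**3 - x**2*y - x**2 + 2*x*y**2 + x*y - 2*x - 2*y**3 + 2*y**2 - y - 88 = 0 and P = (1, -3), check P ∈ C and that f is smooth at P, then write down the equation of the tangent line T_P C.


Tangent line at P: 11*x - 79*y - 248 = 0.

Step 1: f(1, -3) = 0, so P lies on C.
Step 2: partial derivatives
  f_x(x, y) = -6*x**2 - 2*x*y - 2*x + 2*y**2 + y - 2, f_y(x, y) = -x**2 + 4*x*y + x - 6*y**2 + 4*y - 1.
  f_x(P) = 11, f_y(P) = -79 (gradient nonzero, so P is smooth).
Step 3: tangent line at P: 11·(x − 1) + -79·(y − -3) = 0.
Expanding: 11*x - 79*y - 248 = 0.


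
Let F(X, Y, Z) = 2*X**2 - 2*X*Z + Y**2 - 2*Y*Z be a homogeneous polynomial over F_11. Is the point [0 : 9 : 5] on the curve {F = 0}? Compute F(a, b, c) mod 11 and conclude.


F(0,9,5) ≡ 2 (mod 11); P is NOT on the curve.

Evaluate F(0, 9, 5) term-by-term (mod 11).
  2*X**2 ↦ 2·0·1·1 = 0
  -2*X*Z ↦ -2·0·1·5 = 0
  Y**2 ↦ 1·1·81·1 = 81
  -2*Y*Z ↦ -2·1·9·5 = -90
Sum: F(0, 9, 5) = (0) + (0) + (81) + (-90) = -9.
Reducing mod 11: -9 ≡ 2 (mod 11).
Since F(a, b, c) ≡ 2 ≠ 0 (mod 11), P does NOT lie on the curve.


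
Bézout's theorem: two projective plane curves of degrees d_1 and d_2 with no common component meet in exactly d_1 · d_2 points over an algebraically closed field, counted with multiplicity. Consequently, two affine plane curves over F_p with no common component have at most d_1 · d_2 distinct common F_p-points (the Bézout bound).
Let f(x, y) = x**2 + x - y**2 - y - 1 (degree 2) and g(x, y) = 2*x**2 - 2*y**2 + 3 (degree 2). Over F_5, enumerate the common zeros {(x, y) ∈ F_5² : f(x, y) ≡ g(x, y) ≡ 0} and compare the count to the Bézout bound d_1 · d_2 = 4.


Common zeros: ∅; count = 0; Bézout bound = 4.

deg(f) = 2, deg(g) = 2, so Bézout bound = 4.
Scan x ∈ F_5. For each x, list the y ∈ F_5 with f(x, y) ≡ 0 and those with g(x, y) ≡ 0 (mod 5); the common zeros in that column are the intersection.
  x = 0: f ≡ 0 at y ∈ ∅; g ≡ 0 at y ∈ {2, 3}; common: ∅.
  x = 1: f ≡ 0 at y ∈ {2}; g ≡ 0 at y ∈ {0}; common: ∅.
  x = 2: f ≡ 0 at y ∈ {0, 4}; g ≡ 0 at y ∈ ∅; common: ∅.
  x = 3: f ≡ 0 at y ∈ {2}; g ≡ 0 at y ∈ ∅; common: ∅.
  x = 4: f ≡ 0 at y ∈ ∅; g ≡ 0 at y ∈ {0}; common: ∅.
Collecting: common zeros = ∅, so the count is 0.
Comparison with the Bézout bound: 0 ≤ 4 = deg(f)·deg(g), as expected for curves with no common component (the affine F_5-count falls short of the bound because intersections may lie at infinity, over extension fields, or carry multiplicity).


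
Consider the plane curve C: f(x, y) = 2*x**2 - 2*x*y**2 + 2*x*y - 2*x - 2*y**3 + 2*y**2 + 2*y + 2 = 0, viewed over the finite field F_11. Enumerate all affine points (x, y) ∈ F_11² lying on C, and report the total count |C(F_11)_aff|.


Affine F_11-points: {(0, 7), (0, 9), (1, 4), (1, 8), (1, 10), (2, 5), (2, 6), (2, 10), (5, 1), (7, 1), (7, 6), (7, 9), (8, 5), (10, 7)}; count = 14.

For each of the 121 pairs (x, y) ∈ F_11², evaluate f(x, y) mod 11. Record the zeros.
  x = 0: [0↦2, 1↦4, 2↦9, 3↦5, 4↦2, 5↦10, 6↦6, 7↦0, 8↦2, 9↦0, 10↦4]  zeros at y ∈ {7, 9}
  x = 1: [0↦2, 1↦4, 2↦5, 3↦4, 4↦0, 5↦3, 6↦1, 7↦4, 8↦0, 9↦10, 10↦0]  zeros at y ∈ {4, 8, 10}
  x = 2: [0↦6, 1↦8, 2↦5, 3↦7, 4↦2, 5↦0, 6↦0, 7↦1, 8↦2, 9↦2, 10↦0]  zeros at y ∈ {5, 6, 10}
  x = 3: [0↦3, 1↦5, 2↦9, 3↦3, 4↦8, 5↦1, 6↦3, 7↦2, 8↦8, 9↦9, 10↦4]  zeros at y ∈ ∅
  x = 4: [0↦4, 1↦6, 2↦6, 3↦3, 4↦7, 5↦6, 6↦10, 7↦7, 8↦7, 9↦9, 10↦1]  zeros at y ∈ ∅
  x = 5: [0↦9, 1↦0, 2↦7, 3↦7, 4↦10, 5↦4, 6↦10, 7↦5, 8↦10, 9↦2, 10↦2]  zeros at y ∈ {1}
  x = 6: [0↦7, 1↦9, 2↦1, 3↦4, 4↦6, 5↦6, 6↦3, 7↦7, 8↦6, 9↦10, 10↦7]  zeros at y ∈ ∅
  x = 7: [0↦9, 1↦0, 2↦10, 3↦5, 4↦6, 5↦1, 6↦0, 7↦2, 8↦6, 9↦0, 10↦5]  zeros at y ∈ {1, 6, 9}
  x = 8: [0↦4, 1↦6, 2↦1, 3↦10, 4↦10, 5↦0, 6↦1, 7↦1, 8↦10, 9↦5, 10↦7]  zeros at y ∈ {5}
  x = 9: [0↦3, 1↦5, 2↦7, 3↦8, 4↦7, 5↦3, 6↦6, 7↦4, 8↦7, 9↦3, 10↦2]  zeros at y ∈ ∅
  x = 10: [0↦6, 1↦8, 2↦6, 3↦10, 4↦8, 5↦10, 6↦4, 7↦0, 8↦8, 9↦5, 10↦1]  zeros at y ∈ {7}
Collecting zeros: affine points = {(0, 7), (0, 9), (1, 4), (1, 8), (1, 10), (2, 5), (2, 6), (2, 10), (5, 1), (7, 1), (7, 6), (7, 9), (8, 5), (10, 7)}.
Total count |C(F_11)_aff| = 14.


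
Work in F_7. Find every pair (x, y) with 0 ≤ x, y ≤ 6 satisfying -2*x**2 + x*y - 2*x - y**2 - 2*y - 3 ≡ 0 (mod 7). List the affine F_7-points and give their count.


Affine F_7-points: {(1, 0), (1, 6), (4, 1), (5, 0), (5, 3), (6, 1), (6, 3)}; count = 7.

For each of the 49 pairs (x, y) ∈ F_7², evaluate f(x, y) mod 7. Record the zeros.
  x = 0: [0↦4, 1↦1, 2↦3, 3↦3, 4↦1, 5↦4, 6↦5]  zeros at y ∈ ∅
  x = 1: [0↦0, 1↦5, 2↦1, 3↦2, 4↦1, 5↦5, 6↦0]  zeros at y ∈ {0, 6}
  x = 2: [0↦6, 1↦5, 2↦2, 3↦4, 4↦4, 5↦2, 6↦5]  zeros at y ∈ ∅
  x = 3: [0↦1, 1↦1, 2↦6, 3↦2, 4↦3, 5↦2, 6↦6]  zeros at y ∈ ∅
  x = 4: [0↦6, 1↦0, 2↦6, 3↦3, 4↦5, 5↦5, 6↦3]  zeros at y ∈ {1}
  x = 5: [0↦0, 1↦2, 2↦2, 3↦0, 4↦3, 5↦4, 6↦3]  zeros at y ∈ {0, 3}
  x = 6: [0↦4, 1↦0, 2↦1, 3↦0, 4↦4, 5↦6, 6↦6]  zeros at y ∈ {1, 3}
Collecting zeros: affine points = {(1, 0), (1, 6), (4, 1), (5, 0), (5, 3), (6, 1), (6, 3)}.
Total count |C(F_7)_aff| = 7.


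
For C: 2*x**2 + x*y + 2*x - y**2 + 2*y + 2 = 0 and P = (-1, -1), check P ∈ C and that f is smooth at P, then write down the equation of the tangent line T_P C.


Tangent line at P: -3*x + 3*y = 0.

Step 1: f(-1, -1) = 0, so P lies on C.
Step 2: partial derivatives
  f_x(x, y) = 4*x + y + 2, f_y(x, y) = x - 2*y + 2.
  f_x(P) = -3, f_y(P) = 3 (gradient nonzero, so P is smooth).
Step 3: tangent line at P: -3·(x − -1) + 3·(y − -1) = 0.
Expanding: -3*x + 3*y = 0.


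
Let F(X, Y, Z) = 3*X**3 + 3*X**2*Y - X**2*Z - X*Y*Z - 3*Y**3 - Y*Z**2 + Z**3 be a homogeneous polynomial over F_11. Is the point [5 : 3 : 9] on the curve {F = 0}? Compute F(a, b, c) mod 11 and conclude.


F(5,3,9) ≡ 7 (mod 11); P is NOT on the curve.

Evaluate F(5, 3, 9) term-by-term (mod 11).
  3*X**3 ↦ 3·125·1·1 = 375
  3*X**2*Y ↦ 3·25·3·1 = 225
  -X**2*Z ↦ -1·25·1·9 = -225
  -X*Y*Z ↦ -1·5·3·9 = -135
  -3*Y**3 ↦ -3·1·27·1 = -81
  -Y*Z**2 ↦ -1·1·3·81 = -243
  Z**3 ↦ 1·1·1·729 = 729
Sum: F(5, 3, 9) = (375) + (225) + (-225) + (-135) + (-81) + (-243) + (729) = 645.
Reducing mod 11: 645 ≡ 7 (mod 11).
Since F(a, b, c) ≡ 7 ≠ 0 (mod 11), P does NOT lie on the curve.


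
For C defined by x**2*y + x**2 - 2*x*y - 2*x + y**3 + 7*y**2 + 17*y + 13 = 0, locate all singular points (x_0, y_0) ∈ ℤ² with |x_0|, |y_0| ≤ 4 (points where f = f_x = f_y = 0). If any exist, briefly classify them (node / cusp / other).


Singular points: {(1, -2)}; classification: node.

Compute partial derivatives:
  f_x = 2*x*y + 2*x - 2*y - 2.
  f_y = x**2 - 2*x + 3*y**2 + 14*y + 17.
Scan x_0 ∈ {−4, ..., 4}. For each x_0, f_y(x_0, y) is a polynomial in y; find its integer roots y ∈ {−4, ..., 4}, then test f_x and f at those candidates.
  x = -4: f_y(-4, y) = 3*y**2 + 14*y + 41; no integer root y with |y| ≤ 4.
  x = -3: f_y(-3, y) = 3*y**2 + 14*y + 32; no integer root y with |y| ≤ 4.
  x = -2: f_y(-2, y) = 3*y**2 + 14*y + 25; no integer root y with |y| ≤ 4.
  x = -1: f_y(-1, y) = 3*y**2 + 14*y + 20; no integer root y with |y| ≤ 4.
  x = 0: f_y(0, y) = 3*y**2 + 14*y + 17; no integer root y with |y| ≤ 4.
  x = 1: f_y(1, y) = 3*y**2 + 14*y + 16; vanishes at y ∈ {-2}. (1, -2): f_x = 0, f = 0 — SINGULAR.
  x = 2: f_y(2, y) = 3*y**2 + 14*y + 17; no integer root y with |y| ≤ 4.
  x = 3: f_y(3, y) = 3*y**2 + 14*y + 20; no integer root y with |y| ≤ 4.
  x = 4: f_y(4, y) = 3*y**2 + 14*y + 25; no integer root y with |y| ≤ 4.
Only singular point on the grid: (1, -2).
Classify: substitute x = 1 + u, y = -2 + v and expand: f = u**2*v - u**2 + v**3 + v**2.
No constant or linear terms (consistent with a singular point). Quadratic part: -u**2 + v**2. Cubic part: u**2*v + v**3.
The quadratic part v**2 - u**2 = (v − u)(v + u) splits into two distinct linear factors, so there are two distinct tangent lines y − -2 = ±(x − 1) — this is a node (ordinary double point).
Classification: node.


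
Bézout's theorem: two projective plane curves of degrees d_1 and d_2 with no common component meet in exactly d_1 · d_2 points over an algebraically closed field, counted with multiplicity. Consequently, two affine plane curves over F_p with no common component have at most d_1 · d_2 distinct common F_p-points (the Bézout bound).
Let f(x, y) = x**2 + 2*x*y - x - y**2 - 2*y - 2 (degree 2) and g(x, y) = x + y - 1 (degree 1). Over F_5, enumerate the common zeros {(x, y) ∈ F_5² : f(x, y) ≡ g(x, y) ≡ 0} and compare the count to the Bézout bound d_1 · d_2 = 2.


Common zeros: {(0, 1)}; count = 1; Bézout bound = 2.

deg(f) = 2, deg(g) = 1, so Bézout bound = 2.
Scan x ∈ F_5. For each x, list the y ∈ F_5 with f(x, y) ≡ 0 and those with g(x, y) ≡ 0 (mod 5); the common zeros in that column are the intersection.
  x = 0: f ≡ 0 at y ∈ {1, 2}; g ≡ 0 at y ∈ {1}; common: {1}.
  x = 1: f ≡ 0 at y ∈ ∅; g ≡ 0 at y ∈ {0}; common: ∅.
  x = 2: f ≡ 0 at y ∈ {0, 2}; g ≡ 0 at y ∈ {4}; common: ∅.
  x = 3: f ≡ 0 at y ∈ ∅; g ≡ 0 at y ∈ {3}; common: ∅.
  x = 4: f ≡ 0 at y ∈ {0, 1}; g ≡ 0 at y ∈ {2}; common: ∅.
Collecting: common zeros = {(0, 1)}, so the count is 1.
Comparison with the Bézout bound: 1 ≤ 2 = deg(f)·deg(g), as expected for curves with no common component (the affine F_5-count falls short of the bound because intersections may lie at infinity, over extension fields, or carry multiplicity).


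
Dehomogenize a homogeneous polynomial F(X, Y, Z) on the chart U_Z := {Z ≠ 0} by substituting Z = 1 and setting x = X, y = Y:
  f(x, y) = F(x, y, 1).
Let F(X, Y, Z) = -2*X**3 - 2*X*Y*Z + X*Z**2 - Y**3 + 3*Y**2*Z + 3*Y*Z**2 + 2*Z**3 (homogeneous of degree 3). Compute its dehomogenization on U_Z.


f(x, y) = -2*x**3 - 2*x*y + x - y**3 + 3*y**2 + 3*y + 2

On U_Z we set Z = 1. Each monomial c·X^i·Y^j·Z^k in F becomes c·x^i·y^j·1^k = c·x^i·y^j.
Substituting Z = 1: F(X, Y, 1) = -2*x**3 - 2*x*y + x - y**3 + 3*y**2 + 3*y + 2.
Note: deg(f) ≤ deg(F) = 3; strict inequality happens when F is divisible by Z (lost terms).


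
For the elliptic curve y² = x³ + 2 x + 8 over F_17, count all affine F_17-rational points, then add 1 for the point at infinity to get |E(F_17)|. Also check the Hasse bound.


Affine points = {(0, 5), (0, 12), (6, 7), (6, 10), (7, 5), (7, 12), (8, 3), (8, 14), (10, 5), (10, 12), (11, 1), (11, 16), (12, 3), (12, 14), (13, 2), (13, 15), (14, 3), (14, 14), (15, 8), (15, 9)}; affine count = 20; |E(F_17)| = 21.

Discriminant check: Δ ∝ 4a³ + 27b² = 4·2³ + 27·8² = 4·8 + 27·64 ≡ 9 (mod 17). Nonzero ⇒ E is nonsingular.
For each x ∈ F_17, compute rhs = x³ + 2·x + 8 mod 17, then count y ∈ F_17 with y² ≡ rhs.
  x = 0: rhs = 8, matching y values: 5, 12 (2 points).
  x = 1: rhs = 11, matching y values: none (0 points).
  x = 2: rhs = 3, matching y values: none (0 points).
  x = 3: rhs = 7, matching y values: none (0 points).
  x = 4: rhs = 12, matching y values: none (0 points).
  x = 5: rhs = 7, matching y values: none (0 points).
  x = 6: rhs = 15, matching y values: 7, 10 (2 points).
  x = 7: rhs = 8, matching y values: 5, 12 (2 points).
  x = 8: rhs = 9, matching y values: 3, 14 (2 points).
  x = 9: rhs = 7, matching y values: none (0 points).
  x = 10: rhs = 8, matching y values: 5, 12 (2 points).
  x = 11: rhs = 1, matching y values: 1, 16 (2 points).
  x = 12: rhs = 9, matching y values: 3, 14 (2 points).
  x = 13: rhs = 4, matching y values: 2, 15 (2 points).
  x = 14: rhs = 9, matching y values: 3, 14 (2 points).
  x = 15: rhs = 13, matching y values: 8, 9 (2 points).
  x = 16: rhs = 5, matching y values: none (0 points).
Total affine count: 20.
Full point count |E(F_17)| = 20 + 1 = 21.
Hasse bound: |21 − (17+1)| = |3| = 3 ≤ 2√17 ≈ 8.2462 ✓.


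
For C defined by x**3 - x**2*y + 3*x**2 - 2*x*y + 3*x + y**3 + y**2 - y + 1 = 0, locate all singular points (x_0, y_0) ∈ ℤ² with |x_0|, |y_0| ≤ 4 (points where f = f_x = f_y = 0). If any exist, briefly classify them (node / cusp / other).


Singular points: {(-1, 0)}; classification: cusp.

Compute partial derivatives:
  f_x = 3*x**2 - 2*x*y + 6*x - 2*y + 3.
  f_y = -x**2 - 2*x + 3*y**2 + 2*y - 1.
Scan x_0 ∈ {−4, ..., 4}. For each x_0, f_y(x_0, y) is a polynomial in y; find its integer roots y ∈ {−4, ..., 4}, then test f_x and f at those candidates.
  x = -4: f_y(-4, y) = 3*y**2 + 2*y - 9; no integer root y with |y| ≤ 4.
  x = -3: f_y(-3, y) = 3*y**2 + 2*y - 4; no integer root y with |y| ≤ 4.
  x = -2: f_y(-2, y) = 3*y**2 + 2*y - 1; vanishes at y ∈ {-1}. (-2, -1): f_x = 1 ≠ 0.
  x = -1: f_y(-1, y) = 3*y**2 + 2*y; vanishes at y ∈ {0}. (-1, 0): f_x = 0, f = 0 — SINGULAR.
  x = 0: f_y(0, y) = 3*y**2 + 2*y - 1; vanishes at y ∈ {-1}. (0, -1): f_x = 5 ≠ 0.
  x = 1: f_y(1, y) = 3*y**2 + 2*y - 4; no integer root y with |y| ≤ 4.
  x = 2: f_y(2, y) = 3*y**2 + 2*y - 9; no integer root y with |y| ≤ 4.
  x = 3: f_y(3, y) = 3*y**2 + 2*y - 16; vanishes at y ∈ {2}. (3, 2): f_x = 32 ≠ 0.
  x = 4: f_y(4, y) = 3*y**2 + 2*y - 25; no integer root y with |y| ≤ 4.
Only singular point on the grid: (-1, 0).
Classify: substitute x = -1 + u, y = 0 + v and expand: f = u**3 - u**2*v + v**3 + v**2.
No constant or linear terms (consistent with a singular point). Quadratic part: v**2. Cubic part: u**3 - u**2*v + v**3.
The quadratic part v**2 is a perfect square, so there is a single (double) tangent line v = 0, i.e. y = 0. Restricting the cubic part to that line (v = 0) leaves u**3 ≠ 0, so f is not divisible by v and the branch is v² ≈ -u**3 to lowest order — this is a cusp.
Classification: cusp.


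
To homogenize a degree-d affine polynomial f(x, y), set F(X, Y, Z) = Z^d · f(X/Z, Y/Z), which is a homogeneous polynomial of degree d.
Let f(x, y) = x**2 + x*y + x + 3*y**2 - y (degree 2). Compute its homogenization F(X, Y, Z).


F(X, Y, Z) = X**2 + X*Y + X*Z + 3*Y**2 - Y*Z

deg(f) = 2.
Substitute x = X/Z, y = Y/Z into f, then multiply by Z^2.
  monomial 1·x^2·y^0 ↦ 1·X^2·Y^0·Z^0.
  monomial 1·x^1·y^1 ↦ 1·X^1·Y^1·Z^0.
  monomial 1·x^1·y^0 ↦ 1·X^1·Y^0·Z^1.
  monomial 3·x^0·y^2 ↦ 3·X^0·Y^2·Z^0.
  monomial -1·x^0·y^1 ↦ -1·X^0·Y^1·Z^1.
Collecting: F(X, Y, Z) = X**2 + X*Y + X*Z + 3*Y**2 - Y*Z.
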